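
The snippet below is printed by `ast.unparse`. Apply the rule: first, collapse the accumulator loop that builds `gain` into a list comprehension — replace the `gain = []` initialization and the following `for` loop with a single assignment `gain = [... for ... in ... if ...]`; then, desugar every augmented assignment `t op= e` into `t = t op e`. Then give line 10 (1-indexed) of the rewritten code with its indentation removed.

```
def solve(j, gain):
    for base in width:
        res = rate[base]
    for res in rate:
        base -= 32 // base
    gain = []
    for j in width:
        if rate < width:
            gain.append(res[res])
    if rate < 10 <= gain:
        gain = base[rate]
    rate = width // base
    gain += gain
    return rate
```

Transformed code:
def solve(j, gain):
    for base in width:
        res = rate[base]
    for res in rate:
        base = base - 32 // base
    gain = [res[res] for j in width if rate < width]
    if rate < 10 <= gain:
        gain = base[rate]
    rate = width // base
    gain = gain + gain
    return rate

gain = gain + gain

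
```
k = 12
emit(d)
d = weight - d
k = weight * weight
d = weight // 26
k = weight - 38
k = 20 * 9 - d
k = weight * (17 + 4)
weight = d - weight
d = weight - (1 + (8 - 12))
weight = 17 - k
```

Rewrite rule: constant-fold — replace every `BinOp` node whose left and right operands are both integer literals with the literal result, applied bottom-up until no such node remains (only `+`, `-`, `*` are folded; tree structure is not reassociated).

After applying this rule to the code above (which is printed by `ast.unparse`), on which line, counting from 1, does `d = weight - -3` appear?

10

Transformed code:
k = 12
emit(d)
d = weight - d
k = weight * weight
d = weight // 26
k = weight - 38
k = 180 - d
k = weight * 21
weight = d - weight
d = weight - -3
weight = 17 - k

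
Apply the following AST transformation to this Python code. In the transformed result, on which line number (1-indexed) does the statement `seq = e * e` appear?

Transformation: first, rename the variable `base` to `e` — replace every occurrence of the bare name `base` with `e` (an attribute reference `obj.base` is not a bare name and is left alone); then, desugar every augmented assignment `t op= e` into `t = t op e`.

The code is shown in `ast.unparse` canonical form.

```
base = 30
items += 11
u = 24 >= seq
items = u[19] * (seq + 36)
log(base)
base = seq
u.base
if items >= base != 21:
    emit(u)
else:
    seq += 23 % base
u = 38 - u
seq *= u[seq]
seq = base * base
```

14

Transformed code:
e = 30
items = items + 11
u = 24 >= seq
items = u[19] * (seq + 36)
log(e)
e = seq
u.base
if items >= e != 21:
    emit(u)
else:
    seq = seq + 23 % e
u = 38 - u
seq = seq * u[seq]
seq = e * e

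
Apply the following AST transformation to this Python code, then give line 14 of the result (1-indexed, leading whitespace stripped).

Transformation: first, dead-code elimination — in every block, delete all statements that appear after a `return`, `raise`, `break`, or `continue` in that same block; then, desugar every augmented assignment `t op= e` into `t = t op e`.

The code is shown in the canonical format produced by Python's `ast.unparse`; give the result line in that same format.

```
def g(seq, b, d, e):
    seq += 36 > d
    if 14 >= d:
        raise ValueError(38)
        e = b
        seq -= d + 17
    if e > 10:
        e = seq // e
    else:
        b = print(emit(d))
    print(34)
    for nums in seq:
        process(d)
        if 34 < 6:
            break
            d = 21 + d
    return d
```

return d

Transformed code:
def g(seq, b, d, e):
    seq = seq + (36 > d)
    if 14 >= d:
        raise ValueError(38)
    if e > 10:
        e = seq // e
    else:
        b = print(emit(d))
    print(34)
    for nums in seq:
        process(d)
        if 34 < 6:
            break
    return d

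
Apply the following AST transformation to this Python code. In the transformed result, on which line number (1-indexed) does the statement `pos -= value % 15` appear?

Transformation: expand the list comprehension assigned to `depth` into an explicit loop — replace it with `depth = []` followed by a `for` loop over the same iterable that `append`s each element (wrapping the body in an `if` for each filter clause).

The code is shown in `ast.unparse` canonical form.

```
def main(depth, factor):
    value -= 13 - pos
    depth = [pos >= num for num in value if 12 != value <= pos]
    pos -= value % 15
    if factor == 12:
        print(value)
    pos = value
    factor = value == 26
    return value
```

7

Transformed code:
def main(depth, factor):
    value -= 13 - pos
    depth = []
    for num in value:
        if 12 != value <= pos:
            depth.append(pos >= num)
    pos -= value % 15
    if factor == 12:
        print(value)
    pos = value
    factor = value == 26
    return value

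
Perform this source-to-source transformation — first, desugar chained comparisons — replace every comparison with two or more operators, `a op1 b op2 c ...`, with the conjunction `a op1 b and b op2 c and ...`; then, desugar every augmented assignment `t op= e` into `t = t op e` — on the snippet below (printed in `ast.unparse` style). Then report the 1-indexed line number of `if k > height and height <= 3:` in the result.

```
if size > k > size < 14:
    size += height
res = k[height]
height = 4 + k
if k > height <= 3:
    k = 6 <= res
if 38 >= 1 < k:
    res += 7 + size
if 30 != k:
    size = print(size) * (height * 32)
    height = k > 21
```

Transformed code:
if size > k and k > size and (size < 14):
    size = size + height
res = k[height]
height = 4 + k
if k > height and height <= 3:
    k = 6 <= res
if 38 >= 1 and 1 < k:
    res = res + (7 + size)
if 30 != k:
    size = print(size) * (height * 32)
    height = k > 21

5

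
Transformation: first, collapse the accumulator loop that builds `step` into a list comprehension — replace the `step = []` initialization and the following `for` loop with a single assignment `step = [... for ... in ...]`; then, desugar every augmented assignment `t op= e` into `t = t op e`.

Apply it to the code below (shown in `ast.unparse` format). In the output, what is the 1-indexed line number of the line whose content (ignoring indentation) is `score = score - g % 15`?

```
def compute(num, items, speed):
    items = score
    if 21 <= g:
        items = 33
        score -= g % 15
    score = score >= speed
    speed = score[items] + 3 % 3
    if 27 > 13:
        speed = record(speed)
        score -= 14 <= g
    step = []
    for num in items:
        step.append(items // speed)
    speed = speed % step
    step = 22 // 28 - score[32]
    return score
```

Transformed code:
def compute(num, items, speed):
    items = score
    if 21 <= g:
        items = 33
        score = score - g % 15
    score = score >= speed
    speed = score[items] + 3 % 3
    if 27 > 13:
        speed = record(speed)
        score = score - (14 <= g)
    step = [items // speed for num in items]
    speed = speed % step
    step = 22 // 28 - score[32]
    return score

5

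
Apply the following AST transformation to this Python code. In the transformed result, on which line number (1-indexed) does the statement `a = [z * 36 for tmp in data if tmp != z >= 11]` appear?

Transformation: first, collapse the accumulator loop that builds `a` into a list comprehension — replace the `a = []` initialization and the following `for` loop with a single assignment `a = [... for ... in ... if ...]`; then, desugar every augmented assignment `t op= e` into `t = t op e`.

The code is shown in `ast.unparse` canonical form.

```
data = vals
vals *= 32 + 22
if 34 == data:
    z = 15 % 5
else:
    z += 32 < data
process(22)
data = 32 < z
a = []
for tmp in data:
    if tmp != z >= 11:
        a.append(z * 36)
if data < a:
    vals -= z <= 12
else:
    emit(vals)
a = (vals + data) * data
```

9

Transformed code:
data = vals
vals = vals * (32 + 22)
if 34 == data:
    z = 15 % 5
else:
    z = z + (32 < data)
process(22)
data = 32 < z
a = [z * 36 for tmp in data if tmp != z >= 11]
if data < a:
    vals = vals - (z <= 12)
else:
    emit(vals)
a = (vals + data) * data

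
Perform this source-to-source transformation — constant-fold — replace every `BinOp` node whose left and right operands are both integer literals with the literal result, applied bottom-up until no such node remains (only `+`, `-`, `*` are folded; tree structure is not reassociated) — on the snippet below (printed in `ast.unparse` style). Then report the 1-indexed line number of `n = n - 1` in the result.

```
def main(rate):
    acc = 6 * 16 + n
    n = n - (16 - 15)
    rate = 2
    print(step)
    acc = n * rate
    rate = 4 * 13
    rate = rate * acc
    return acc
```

Transformed code:
def main(rate):
    acc = 96 + n
    n = n - 1
    rate = 2
    print(step)
    acc = n * rate
    rate = 52
    rate = rate * acc
    return acc

3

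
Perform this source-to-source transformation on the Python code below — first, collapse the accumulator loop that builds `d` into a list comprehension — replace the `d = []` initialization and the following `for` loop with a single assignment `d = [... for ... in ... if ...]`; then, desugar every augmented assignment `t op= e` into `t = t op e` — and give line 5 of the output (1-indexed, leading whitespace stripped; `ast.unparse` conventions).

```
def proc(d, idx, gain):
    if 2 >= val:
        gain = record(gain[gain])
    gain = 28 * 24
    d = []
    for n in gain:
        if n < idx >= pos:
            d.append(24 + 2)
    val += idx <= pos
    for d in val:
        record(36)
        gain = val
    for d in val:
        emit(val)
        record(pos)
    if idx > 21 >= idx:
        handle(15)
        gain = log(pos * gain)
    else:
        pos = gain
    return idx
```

d = [24 + 2 for n in gain if n < idx >= pos]

Transformed code:
def proc(d, idx, gain):
    if 2 >= val:
        gain = record(gain[gain])
    gain = 28 * 24
    d = [24 + 2 for n in gain if n < idx >= pos]
    val = val + (idx <= pos)
    for d in val:
        record(36)
        gain = val
    for d in val:
        emit(val)
        record(pos)
    if idx > 21 >= idx:
        handle(15)
        gain = log(pos * gain)
    else:
        pos = gain
    return idx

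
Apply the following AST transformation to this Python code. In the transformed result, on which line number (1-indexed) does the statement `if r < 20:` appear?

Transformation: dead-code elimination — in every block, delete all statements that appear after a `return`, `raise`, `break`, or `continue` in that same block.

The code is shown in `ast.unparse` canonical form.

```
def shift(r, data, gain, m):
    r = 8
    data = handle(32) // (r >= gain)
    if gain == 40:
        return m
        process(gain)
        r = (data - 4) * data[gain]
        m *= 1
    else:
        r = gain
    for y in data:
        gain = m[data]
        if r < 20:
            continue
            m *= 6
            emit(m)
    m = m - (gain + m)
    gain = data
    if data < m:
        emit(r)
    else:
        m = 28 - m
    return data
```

Transformed code:
def shift(r, data, gain, m):
    r = 8
    data = handle(32) // (r >= gain)
    if gain == 40:
        return m
    else:
        r = gain
    for y in data:
        gain = m[data]
        if r < 20:
            continue
    m = m - (gain + m)
    gain = data
    if data < m:
        emit(r)
    else:
        m = 28 - m
    return data

10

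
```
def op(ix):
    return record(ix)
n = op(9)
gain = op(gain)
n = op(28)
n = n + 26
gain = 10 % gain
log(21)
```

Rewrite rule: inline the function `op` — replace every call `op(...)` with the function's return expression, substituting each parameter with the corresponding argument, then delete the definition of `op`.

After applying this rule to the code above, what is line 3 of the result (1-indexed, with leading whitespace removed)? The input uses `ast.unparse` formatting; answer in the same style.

Transformed code:
n = record(9)
gain = record(gain)
n = record(28)
n = n + 26
gain = 10 % gain
log(21)

n = record(28)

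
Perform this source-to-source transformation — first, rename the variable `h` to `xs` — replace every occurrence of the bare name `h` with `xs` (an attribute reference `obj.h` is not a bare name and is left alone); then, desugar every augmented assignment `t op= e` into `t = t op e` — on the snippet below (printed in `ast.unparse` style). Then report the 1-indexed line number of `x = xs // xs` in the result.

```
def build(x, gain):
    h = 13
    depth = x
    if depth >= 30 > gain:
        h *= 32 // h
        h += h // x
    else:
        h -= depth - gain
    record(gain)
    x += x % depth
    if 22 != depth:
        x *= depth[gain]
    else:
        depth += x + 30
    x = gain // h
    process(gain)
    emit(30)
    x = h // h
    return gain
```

18

Transformed code:
def build(x, gain):
    xs = 13
    depth = x
    if depth >= 30 > gain:
        xs = xs * (32 // xs)
        xs = xs + xs // x
    else:
        xs = xs - (depth - gain)
    record(gain)
    x = x + x % depth
    if 22 != depth:
        x = x * depth[gain]
    else:
        depth = depth + (x + 30)
    x = gain // xs
    process(gain)
    emit(30)
    x = xs // xs
    return gain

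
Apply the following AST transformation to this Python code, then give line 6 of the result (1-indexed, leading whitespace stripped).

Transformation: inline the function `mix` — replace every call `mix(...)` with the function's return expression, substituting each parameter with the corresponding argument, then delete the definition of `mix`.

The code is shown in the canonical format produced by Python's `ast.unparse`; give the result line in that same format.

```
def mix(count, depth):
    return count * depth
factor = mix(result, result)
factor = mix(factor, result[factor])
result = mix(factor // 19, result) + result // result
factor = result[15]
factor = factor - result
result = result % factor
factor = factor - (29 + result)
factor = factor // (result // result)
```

result = result % factor

Transformed code:
factor = result * result
factor = factor * result[factor]
result = factor // 19 * result + result // result
factor = result[15]
factor = factor - result
result = result % factor
factor = factor - (29 + result)
factor = factor // (result // result)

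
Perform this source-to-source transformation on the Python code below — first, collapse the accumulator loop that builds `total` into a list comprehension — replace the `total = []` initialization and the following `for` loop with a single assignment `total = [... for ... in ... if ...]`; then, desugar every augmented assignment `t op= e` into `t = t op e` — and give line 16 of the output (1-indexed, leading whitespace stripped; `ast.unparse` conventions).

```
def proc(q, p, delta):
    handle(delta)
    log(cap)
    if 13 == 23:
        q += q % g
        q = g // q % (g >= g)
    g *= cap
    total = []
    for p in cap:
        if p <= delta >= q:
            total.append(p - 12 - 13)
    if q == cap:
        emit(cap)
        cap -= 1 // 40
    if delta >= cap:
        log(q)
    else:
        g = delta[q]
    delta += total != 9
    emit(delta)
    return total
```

Transformed code:
def proc(q, p, delta):
    handle(delta)
    log(cap)
    if 13 == 23:
        q = q + q % g
        q = g // q % (g >= g)
    g = g * cap
    total = [p - 12 - 13 for p in cap if p <= delta >= q]
    if q == cap:
        emit(cap)
        cap = cap - 1 // 40
    if delta >= cap:
        log(q)
    else:
        g = delta[q]
    delta = delta + (total != 9)
    emit(delta)
    return total

delta = delta + (total != 9)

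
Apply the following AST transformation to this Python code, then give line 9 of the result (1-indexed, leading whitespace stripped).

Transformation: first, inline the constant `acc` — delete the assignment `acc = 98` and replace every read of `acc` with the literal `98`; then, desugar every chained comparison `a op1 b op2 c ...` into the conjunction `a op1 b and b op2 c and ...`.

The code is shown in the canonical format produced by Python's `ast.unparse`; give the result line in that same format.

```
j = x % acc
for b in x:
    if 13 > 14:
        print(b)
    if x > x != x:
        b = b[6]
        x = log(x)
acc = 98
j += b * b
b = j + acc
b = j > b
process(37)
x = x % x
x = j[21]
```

b = j + 98

Transformed code:
j = x % 98
for b in x:
    if 13 > 14:
        print(b)
    if x > x and x != x:
        b = b[6]
        x = log(x)
j += b * b
b = j + 98
b = j > b
process(37)
x = x % x
x = j[21]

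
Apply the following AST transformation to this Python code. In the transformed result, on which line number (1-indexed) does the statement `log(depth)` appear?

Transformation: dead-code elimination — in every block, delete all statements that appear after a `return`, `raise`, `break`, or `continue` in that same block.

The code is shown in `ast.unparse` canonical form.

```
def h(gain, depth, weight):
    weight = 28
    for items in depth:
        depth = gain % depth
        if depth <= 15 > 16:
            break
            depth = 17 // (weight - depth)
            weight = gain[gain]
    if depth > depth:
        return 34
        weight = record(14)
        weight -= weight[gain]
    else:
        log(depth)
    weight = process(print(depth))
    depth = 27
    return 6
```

Transformed code:
def h(gain, depth, weight):
    weight = 28
    for items in depth:
        depth = gain % depth
        if depth <= 15 > 16:
            break
    if depth > depth:
        return 34
    else:
        log(depth)
    weight = process(print(depth))
    depth = 27
    return 6

10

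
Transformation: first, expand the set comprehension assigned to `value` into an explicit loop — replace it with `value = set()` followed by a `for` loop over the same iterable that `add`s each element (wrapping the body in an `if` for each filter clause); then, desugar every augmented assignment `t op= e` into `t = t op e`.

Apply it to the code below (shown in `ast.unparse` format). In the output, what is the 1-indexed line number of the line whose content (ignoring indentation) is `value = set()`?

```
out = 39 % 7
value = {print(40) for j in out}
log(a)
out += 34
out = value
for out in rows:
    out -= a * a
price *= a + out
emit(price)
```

2

Transformed code:
out = 39 % 7
value = set()
for j in out:
    value.add(print(40))
log(a)
out = out + 34
out = value
for out in rows:
    out = out - a * a
price = price * (a + out)
emit(price)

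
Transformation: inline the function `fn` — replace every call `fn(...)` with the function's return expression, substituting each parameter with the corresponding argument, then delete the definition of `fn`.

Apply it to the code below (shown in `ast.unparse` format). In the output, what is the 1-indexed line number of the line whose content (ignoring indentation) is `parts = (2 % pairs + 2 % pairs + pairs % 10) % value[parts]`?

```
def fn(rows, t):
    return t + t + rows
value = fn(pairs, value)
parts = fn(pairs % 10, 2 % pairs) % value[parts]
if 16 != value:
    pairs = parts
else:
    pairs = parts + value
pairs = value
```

Transformed code:
value = value + value + pairs
parts = (2 % pairs + 2 % pairs + pairs % 10) % value[parts]
if 16 != value:
    pairs = parts
else:
    pairs = parts + value
pairs = value

2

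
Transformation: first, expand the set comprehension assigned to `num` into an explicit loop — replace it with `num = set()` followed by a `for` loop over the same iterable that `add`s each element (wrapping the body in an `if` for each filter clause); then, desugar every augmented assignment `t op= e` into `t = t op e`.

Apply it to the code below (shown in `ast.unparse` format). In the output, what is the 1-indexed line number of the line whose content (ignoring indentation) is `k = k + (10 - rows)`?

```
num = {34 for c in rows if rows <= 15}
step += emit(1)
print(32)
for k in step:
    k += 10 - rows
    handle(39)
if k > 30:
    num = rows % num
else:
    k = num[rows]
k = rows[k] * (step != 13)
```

Transformed code:
num = set()
for c in rows:
    if rows <= 15:
        num.add(34)
step = step + emit(1)
print(32)
for k in step:
    k = k + (10 - rows)
    handle(39)
if k > 30:
    num = rows % num
else:
    k = num[rows]
k = rows[k] * (step != 13)

8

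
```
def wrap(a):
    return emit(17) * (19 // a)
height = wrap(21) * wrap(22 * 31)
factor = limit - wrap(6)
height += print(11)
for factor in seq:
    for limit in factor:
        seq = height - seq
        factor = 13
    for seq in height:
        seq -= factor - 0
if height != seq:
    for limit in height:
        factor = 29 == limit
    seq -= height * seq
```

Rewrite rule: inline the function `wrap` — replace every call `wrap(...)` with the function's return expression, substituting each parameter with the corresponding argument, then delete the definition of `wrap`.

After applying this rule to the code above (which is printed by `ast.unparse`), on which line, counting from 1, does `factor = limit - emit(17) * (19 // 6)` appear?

2

Transformed code:
height = emit(17) * (19 // 21) * (emit(17) * (19 // (22 * 31)))
factor = limit - emit(17) * (19 // 6)
height += print(11)
for factor in seq:
    for limit in factor:
        seq = height - seq
        factor = 13
    for seq in height:
        seq -= factor - 0
if height != seq:
    for limit in height:
        factor = 29 == limit
    seq -= height * seq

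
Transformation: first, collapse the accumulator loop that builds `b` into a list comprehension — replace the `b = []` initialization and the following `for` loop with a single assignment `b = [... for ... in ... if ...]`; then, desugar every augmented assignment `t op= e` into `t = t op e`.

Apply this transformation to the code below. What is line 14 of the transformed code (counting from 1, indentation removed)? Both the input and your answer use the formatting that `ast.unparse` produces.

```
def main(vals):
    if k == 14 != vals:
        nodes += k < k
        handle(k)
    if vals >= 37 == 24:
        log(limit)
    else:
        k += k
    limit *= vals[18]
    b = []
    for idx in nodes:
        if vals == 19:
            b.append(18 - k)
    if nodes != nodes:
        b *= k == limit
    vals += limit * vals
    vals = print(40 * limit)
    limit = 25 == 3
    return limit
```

vals = print(40 * limit)

Transformed code:
def main(vals):
    if k == 14 != vals:
        nodes = nodes + (k < k)
        handle(k)
    if vals >= 37 == 24:
        log(limit)
    else:
        k = k + k
    limit = limit * vals[18]
    b = [18 - k for idx in nodes if vals == 19]
    if nodes != nodes:
        b = b * (k == limit)
    vals = vals + limit * vals
    vals = print(40 * limit)
    limit = 25 == 3
    return limit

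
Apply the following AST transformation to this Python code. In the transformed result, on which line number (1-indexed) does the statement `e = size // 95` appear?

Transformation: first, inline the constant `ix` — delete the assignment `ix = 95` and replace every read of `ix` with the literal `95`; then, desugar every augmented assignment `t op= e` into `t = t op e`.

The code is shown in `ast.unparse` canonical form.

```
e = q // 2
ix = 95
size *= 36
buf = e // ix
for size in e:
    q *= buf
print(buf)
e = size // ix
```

7

Transformed code:
e = q // 2
size = size * 36
buf = e // 95
for size in e:
    q = q * buf
print(buf)
e = size // 95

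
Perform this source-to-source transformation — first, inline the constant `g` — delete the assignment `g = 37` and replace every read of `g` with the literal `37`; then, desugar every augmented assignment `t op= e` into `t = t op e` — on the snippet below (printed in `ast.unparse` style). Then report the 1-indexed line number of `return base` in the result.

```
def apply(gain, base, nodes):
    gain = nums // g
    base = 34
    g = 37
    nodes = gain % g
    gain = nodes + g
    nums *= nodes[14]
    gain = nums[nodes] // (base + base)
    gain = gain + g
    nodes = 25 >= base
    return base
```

10

Transformed code:
def apply(gain, base, nodes):
    gain = nums // 37
    base = 34
    nodes = gain % 37
    gain = nodes + 37
    nums = nums * nodes[14]
    gain = nums[nodes] // (base + base)
    gain = gain + 37
    nodes = 25 >= base
    return base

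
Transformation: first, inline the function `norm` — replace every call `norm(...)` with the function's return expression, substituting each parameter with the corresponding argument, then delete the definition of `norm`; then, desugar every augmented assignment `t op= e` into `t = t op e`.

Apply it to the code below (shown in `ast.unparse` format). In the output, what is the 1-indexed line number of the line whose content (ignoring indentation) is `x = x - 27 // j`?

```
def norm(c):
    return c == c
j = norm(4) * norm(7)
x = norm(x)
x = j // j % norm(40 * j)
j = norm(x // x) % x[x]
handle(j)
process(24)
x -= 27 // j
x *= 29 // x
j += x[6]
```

7

Transformed code:
j = (4 == 4) * (7 == 7)
x = x == x
x = j // j % (40 * j == 40 * j)
j = (x // x == x // x) % x[x]
handle(j)
process(24)
x = x - 27 // j
x = x * (29 // x)
j = j + x[6]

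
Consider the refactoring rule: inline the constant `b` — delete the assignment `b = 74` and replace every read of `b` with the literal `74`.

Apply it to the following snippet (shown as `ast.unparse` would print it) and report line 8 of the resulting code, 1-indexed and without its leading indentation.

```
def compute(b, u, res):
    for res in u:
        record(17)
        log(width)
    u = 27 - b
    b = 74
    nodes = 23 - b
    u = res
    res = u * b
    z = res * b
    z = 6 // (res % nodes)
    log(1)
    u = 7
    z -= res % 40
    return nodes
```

Transformed code:
def compute(b, u, res):
    for res in u:
        record(17)
        log(width)
    u = 27 - 74
    nodes = 23 - 74
    u = res
    res = u * 74
    z = res * 74
    z = 6 // (res % nodes)
    log(1)
    u = 7
    z -= res % 40
    return nodes

res = u * 74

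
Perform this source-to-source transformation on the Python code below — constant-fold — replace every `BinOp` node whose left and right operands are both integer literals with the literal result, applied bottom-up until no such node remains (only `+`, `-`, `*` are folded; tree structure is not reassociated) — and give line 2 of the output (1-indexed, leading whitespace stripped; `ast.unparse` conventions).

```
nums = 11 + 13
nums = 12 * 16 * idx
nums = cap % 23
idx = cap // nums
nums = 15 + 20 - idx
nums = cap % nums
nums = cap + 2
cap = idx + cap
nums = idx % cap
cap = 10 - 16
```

nums = 192 * idx

Transformed code:
nums = 24
nums = 192 * idx
nums = cap % 23
idx = cap // nums
nums = 35 - idx
nums = cap % nums
nums = cap + 2
cap = idx + cap
nums = idx % cap
cap = -6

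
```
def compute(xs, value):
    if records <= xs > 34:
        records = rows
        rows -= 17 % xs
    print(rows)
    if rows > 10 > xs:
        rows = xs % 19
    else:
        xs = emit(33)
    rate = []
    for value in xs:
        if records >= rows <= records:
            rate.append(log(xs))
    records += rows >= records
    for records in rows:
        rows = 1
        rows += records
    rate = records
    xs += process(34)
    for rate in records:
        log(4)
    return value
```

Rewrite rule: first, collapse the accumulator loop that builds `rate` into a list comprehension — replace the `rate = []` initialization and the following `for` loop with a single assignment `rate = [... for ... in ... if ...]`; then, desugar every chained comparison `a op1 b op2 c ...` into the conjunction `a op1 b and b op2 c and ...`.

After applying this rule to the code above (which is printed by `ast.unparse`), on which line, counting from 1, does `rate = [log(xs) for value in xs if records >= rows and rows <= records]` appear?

10

Transformed code:
def compute(xs, value):
    if records <= xs and xs > 34:
        records = rows
        rows -= 17 % xs
    print(rows)
    if rows > 10 and 10 > xs:
        rows = xs % 19
    else:
        xs = emit(33)
    rate = [log(xs) for value in xs if records >= rows and rows <= records]
    records += rows >= records
    for records in rows:
        rows = 1
        rows += records
    rate = records
    xs += process(34)
    for rate in records:
        log(4)
    return value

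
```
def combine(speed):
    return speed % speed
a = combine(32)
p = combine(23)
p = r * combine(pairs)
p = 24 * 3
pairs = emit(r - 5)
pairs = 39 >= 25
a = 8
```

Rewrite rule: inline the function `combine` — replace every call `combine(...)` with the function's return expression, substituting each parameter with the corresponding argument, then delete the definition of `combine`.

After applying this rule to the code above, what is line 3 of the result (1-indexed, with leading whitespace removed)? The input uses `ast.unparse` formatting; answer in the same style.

Transformed code:
a = 32 % 32
p = 23 % 23
p = r * (pairs % pairs)
p = 24 * 3
pairs = emit(r - 5)
pairs = 39 >= 25
a = 8

p = r * (pairs % pairs)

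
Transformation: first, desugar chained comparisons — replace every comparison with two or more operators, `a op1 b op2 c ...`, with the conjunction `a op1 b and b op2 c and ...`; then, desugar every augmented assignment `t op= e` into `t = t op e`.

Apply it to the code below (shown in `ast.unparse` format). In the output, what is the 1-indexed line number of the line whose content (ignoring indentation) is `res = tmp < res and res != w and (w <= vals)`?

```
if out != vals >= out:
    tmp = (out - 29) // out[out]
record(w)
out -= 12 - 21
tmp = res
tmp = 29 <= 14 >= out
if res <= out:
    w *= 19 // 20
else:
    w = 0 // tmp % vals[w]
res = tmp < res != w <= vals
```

11

Transformed code:
if out != vals and vals >= out:
    tmp = (out - 29) // out[out]
record(w)
out = out - (12 - 21)
tmp = res
tmp = 29 <= 14 and 14 >= out
if res <= out:
    w = w * (19 // 20)
else:
    w = 0 // tmp % vals[w]
res = tmp < res and res != w and (w <= vals)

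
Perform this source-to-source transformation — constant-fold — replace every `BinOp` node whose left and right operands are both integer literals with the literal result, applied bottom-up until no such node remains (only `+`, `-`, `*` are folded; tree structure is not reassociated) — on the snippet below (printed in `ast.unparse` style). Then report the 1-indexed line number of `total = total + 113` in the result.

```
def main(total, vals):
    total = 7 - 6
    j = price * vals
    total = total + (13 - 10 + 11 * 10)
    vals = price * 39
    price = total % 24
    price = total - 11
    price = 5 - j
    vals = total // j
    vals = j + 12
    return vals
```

4

Transformed code:
def main(total, vals):
    total = 1
    j = price * vals
    total = total + 113
    vals = price * 39
    price = total % 24
    price = total - 11
    price = 5 - j
    vals = total // j
    vals = j + 12
    return vals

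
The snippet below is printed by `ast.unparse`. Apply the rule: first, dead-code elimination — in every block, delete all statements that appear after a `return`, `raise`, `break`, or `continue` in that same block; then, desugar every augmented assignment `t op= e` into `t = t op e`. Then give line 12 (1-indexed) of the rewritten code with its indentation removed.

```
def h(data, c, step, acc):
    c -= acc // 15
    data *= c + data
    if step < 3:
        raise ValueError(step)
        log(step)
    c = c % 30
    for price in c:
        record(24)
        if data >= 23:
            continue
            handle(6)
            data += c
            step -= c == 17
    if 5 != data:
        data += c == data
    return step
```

data = data + (c == data)

Transformed code:
def h(data, c, step, acc):
    c = c - acc // 15
    data = data * (c + data)
    if step < 3:
        raise ValueError(step)
    c = c % 30
    for price in c:
        record(24)
        if data >= 23:
            continue
    if 5 != data:
        data = data + (c == data)
    return step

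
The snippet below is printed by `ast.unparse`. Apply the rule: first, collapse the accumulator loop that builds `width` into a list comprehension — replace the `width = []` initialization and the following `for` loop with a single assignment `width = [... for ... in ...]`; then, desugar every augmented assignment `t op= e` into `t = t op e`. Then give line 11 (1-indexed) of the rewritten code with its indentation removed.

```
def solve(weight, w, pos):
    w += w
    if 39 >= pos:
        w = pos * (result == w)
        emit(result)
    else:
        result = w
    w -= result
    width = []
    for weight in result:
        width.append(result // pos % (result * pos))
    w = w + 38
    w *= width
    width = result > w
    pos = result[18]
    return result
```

Transformed code:
def solve(weight, w, pos):
    w = w + w
    if 39 >= pos:
        w = pos * (result == w)
        emit(result)
    else:
        result = w
    w = w - result
    width = [result // pos % (result * pos) for weight in result]
    w = w + 38
    w = w * width
    width = result > w
    pos = result[18]
    return result

w = w * width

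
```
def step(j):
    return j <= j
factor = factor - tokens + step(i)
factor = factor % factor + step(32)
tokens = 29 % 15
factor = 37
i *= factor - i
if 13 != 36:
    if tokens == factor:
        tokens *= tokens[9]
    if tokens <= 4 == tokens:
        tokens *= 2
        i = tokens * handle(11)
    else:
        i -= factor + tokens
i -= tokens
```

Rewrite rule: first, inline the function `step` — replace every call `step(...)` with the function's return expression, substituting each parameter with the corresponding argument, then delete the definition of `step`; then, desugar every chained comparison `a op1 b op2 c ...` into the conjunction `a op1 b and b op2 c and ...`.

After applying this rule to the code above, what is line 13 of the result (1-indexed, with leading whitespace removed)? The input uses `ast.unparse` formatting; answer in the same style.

i -= factor + tokens

Transformed code:
factor = factor - tokens + (i <= i)
factor = factor % factor + (32 <= 32)
tokens = 29 % 15
factor = 37
i *= factor - i
if 13 != 36:
    if tokens == factor:
        tokens *= tokens[9]
    if tokens <= 4 and 4 == tokens:
        tokens *= 2
        i = tokens * handle(11)
    else:
        i -= factor + tokens
i -= tokens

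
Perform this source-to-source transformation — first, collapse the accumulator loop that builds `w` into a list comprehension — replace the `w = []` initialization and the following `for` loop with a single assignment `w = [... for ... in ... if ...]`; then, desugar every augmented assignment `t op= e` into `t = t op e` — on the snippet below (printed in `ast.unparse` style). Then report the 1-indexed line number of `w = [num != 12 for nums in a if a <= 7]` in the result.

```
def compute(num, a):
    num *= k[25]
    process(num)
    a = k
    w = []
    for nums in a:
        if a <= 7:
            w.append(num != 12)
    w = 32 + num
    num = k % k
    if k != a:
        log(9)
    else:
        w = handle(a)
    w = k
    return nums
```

Transformed code:
def compute(num, a):
    num = num * k[25]
    process(num)
    a = k
    w = [num != 12 for nums in a if a <= 7]
    w = 32 + num
    num = k % k
    if k != a:
        log(9)
    else:
        w = handle(a)
    w = k
    return nums

5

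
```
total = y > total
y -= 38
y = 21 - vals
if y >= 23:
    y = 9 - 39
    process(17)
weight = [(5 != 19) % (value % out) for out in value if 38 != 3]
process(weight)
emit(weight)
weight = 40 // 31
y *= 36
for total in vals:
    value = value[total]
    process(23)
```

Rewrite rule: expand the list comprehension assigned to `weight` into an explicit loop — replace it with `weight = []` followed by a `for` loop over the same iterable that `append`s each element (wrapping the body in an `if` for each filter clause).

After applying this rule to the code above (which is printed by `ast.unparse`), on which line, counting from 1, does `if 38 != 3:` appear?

Transformed code:
total = y > total
y -= 38
y = 21 - vals
if y >= 23:
    y = 9 - 39
    process(17)
weight = []
for out in value:
    if 38 != 3:
        weight.append((5 != 19) % (value % out))
process(weight)
emit(weight)
weight = 40 // 31
y *= 36
for total in vals:
    value = value[total]
    process(23)

9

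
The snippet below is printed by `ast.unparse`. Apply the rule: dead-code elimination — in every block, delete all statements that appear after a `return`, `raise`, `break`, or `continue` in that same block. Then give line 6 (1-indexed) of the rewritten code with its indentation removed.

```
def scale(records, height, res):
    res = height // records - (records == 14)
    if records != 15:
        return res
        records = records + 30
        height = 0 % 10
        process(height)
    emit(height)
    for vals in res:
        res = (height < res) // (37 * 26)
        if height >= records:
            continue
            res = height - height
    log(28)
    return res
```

Transformed code:
def scale(records, height, res):
    res = height // records - (records == 14)
    if records != 15:
        return res
    emit(height)
    for vals in res:
        res = (height < res) // (37 * 26)
        if height >= records:
            continue
    log(28)
    return res

for vals in res:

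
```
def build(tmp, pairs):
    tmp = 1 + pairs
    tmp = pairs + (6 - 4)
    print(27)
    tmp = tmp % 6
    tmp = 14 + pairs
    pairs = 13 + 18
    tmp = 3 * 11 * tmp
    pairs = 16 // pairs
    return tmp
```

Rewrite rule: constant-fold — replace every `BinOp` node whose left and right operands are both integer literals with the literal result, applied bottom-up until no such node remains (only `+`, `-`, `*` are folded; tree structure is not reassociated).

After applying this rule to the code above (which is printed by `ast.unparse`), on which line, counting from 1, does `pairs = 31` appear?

7

Transformed code:
def build(tmp, pairs):
    tmp = 1 + pairs
    tmp = pairs + 2
    print(27)
    tmp = tmp % 6
    tmp = 14 + pairs
    pairs = 31
    tmp = 33 * tmp
    pairs = 16 // pairs
    return tmp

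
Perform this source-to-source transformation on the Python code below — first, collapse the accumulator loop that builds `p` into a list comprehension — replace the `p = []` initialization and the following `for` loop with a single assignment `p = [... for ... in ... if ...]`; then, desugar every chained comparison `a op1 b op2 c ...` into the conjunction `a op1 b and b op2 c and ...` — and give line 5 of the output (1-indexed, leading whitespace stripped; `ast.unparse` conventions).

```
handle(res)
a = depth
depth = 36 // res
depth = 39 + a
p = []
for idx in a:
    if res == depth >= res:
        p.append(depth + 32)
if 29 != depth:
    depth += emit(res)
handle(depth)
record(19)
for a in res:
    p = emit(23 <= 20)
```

p = [depth + 32 for idx in a if res == depth and depth >= res]

Transformed code:
handle(res)
a = depth
depth = 36 // res
depth = 39 + a
p = [depth + 32 for idx in a if res == depth and depth >= res]
if 29 != depth:
    depth += emit(res)
handle(depth)
record(19)
for a in res:
    p = emit(23 <= 20)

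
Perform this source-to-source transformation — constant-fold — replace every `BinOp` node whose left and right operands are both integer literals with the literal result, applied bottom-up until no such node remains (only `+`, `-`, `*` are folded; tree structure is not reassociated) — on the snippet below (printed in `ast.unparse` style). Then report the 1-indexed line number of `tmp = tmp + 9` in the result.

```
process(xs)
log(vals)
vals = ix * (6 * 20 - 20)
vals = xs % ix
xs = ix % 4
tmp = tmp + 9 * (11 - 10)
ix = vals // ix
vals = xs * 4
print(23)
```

Transformed code:
process(xs)
log(vals)
vals = ix * 100
vals = xs % ix
xs = ix % 4
tmp = tmp + 9
ix = vals // ix
vals = xs * 4
print(23)

6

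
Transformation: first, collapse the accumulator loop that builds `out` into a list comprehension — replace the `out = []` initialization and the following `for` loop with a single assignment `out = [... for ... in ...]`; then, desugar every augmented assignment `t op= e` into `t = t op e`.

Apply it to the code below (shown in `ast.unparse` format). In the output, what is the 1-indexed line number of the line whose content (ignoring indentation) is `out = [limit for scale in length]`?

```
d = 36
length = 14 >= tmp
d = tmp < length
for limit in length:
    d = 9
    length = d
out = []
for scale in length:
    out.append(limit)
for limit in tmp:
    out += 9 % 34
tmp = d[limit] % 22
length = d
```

Transformed code:
d = 36
length = 14 >= tmp
d = tmp < length
for limit in length:
    d = 9
    length = d
out = [limit for scale in length]
for limit in tmp:
    out = out + 9 % 34
tmp = d[limit] % 22
length = d

7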